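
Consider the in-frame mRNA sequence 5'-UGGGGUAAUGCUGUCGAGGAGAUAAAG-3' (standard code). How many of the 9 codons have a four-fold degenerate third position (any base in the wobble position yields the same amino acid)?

Codon 1 UGG (Trp): third position 1-fold.
Codon 2 GGU (Gly): third position 4-fold.
Codon 3 AAU (Asn): third position 2-fold.
Codon 4 GCU (Ala): third position 4-fold.
Codon 5 GUC (Val): third position 4-fold.
Codon 6 GAG (Glu): third position 2-fold.
Codon 7 GAG (Glu): third position 2-fold.
Codon 8 AUA (Ile): third position 3-fold.
Codon 9 AAG (Lys): third position 2-fold.
Four-fold degenerate third positions: 3.

3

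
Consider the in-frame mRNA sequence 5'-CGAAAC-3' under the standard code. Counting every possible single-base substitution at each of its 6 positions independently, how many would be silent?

Codon 1 (CGA, Arg): 4 synonymous substitutions.
Codon 2 (AAC, Asn): 1 synonymous substitution.
Total: 4 + 1 = 5.

5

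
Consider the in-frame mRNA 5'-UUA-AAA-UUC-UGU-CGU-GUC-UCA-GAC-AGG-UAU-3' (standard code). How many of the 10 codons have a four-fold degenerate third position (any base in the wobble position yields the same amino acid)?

3

Codon 1 UUA (Leu): third position 2-fold.
Codon 2 AAA (Lys): third position 2-fold.
Codon 3 UUC (Phe): third position 2-fold.
Codon 4 UGU (Cys): third position 2-fold.
Codon 5 CGU (Arg): third position 4-fold.
Codon 6 GUC (Val): third position 4-fold.
Codon 7 UCA (Ser): third position 4-fold.
Codon 8 GAC (Asp): third position 2-fold.
Codon 9 AGG (Arg): third position 2-fold.
Codon 10 UAU (Tyr): third position 2-fold.
Four-fold degenerate third positions: 3.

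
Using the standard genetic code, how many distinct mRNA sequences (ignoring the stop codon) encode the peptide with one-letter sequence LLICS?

1296

Leu: 6 codons.
Leu: 6 codons.
Ile: 3 codons.
Cys: 2 codons.
Ser: 6 codons.
6 × 6 × 3 × 2 × 6 = 1296.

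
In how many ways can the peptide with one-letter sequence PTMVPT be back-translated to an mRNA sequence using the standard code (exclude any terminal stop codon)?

Pro: 4 codons.
Thr: 4 codons.
Met: 1 codon.
Val: 4 codons.
Pro: 4 codons.
Thr: 4 codons.
4 × 4 × 1 × 4 × 4 × 4 = 1024.

1024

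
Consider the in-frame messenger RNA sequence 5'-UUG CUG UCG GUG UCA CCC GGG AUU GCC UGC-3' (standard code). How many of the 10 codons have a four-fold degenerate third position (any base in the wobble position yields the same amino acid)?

7

Codon 1 UUG (Leu): third position 2-fold.
Codon 2 CUG (Leu): third position 4-fold.
Codon 3 UCG (Ser): third position 4-fold.
Codon 4 GUG (Val): third position 4-fold.
Codon 5 UCA (Ser): third position 4-fold.
Codon 6 CCC (Pro): third position 4-fold.
Codon 7 GGG (Gly): third position 4-fold.
Codon 8 AUU (Ile): third position 3-fold.
Codon 9 GCC (Ala): third position 4-fold.
Codon 10 UGC (Cys): third position 2-fold.
Four-fold degenerate third positions: 7.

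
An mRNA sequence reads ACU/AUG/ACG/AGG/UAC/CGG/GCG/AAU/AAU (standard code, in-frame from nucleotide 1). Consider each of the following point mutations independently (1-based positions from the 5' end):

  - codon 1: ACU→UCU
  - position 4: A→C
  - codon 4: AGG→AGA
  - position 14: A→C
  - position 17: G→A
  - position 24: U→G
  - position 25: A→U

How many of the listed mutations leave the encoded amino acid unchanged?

Codon 1: ACU (Thr) → UCU (Ser) — missense.
Codon 2: AUG (Met) → CUG (Leu) — missense.
Codon 4: AGG (Arg) → AGA (Arg) — synonymous.
Codon 5: UAC (Tyr) → UCC (Ser) — missense.
Codon 6: CGG (Arg) → CAG (Gln) — missense.
Codon 8: AAU (Asn) → AAG (Lys) — missense.
Codon 9: AAU (Asn) → UAU (Tyr) — missense.
Synonymous: 1 of 7.

1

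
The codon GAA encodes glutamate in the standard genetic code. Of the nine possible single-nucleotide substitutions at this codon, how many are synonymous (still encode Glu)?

1

Position 1: none → 0 synonymous.
Position 2: none → 0 synonymous.
Position 3: GAG → 1 synonymous.
Total: 0 + 0 + 1 = 1.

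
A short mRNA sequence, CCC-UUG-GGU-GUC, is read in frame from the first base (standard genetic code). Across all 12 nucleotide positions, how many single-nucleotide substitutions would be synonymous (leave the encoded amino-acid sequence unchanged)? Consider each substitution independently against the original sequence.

Codon 1 (CCC, Pro): 3 synonymous substitutions.
Codon 2 (UUG, Leu): 2 synonymous substitutions.
Codon 3 (GGU, Gly): 3 synonymous substitutions.
Codon 4 (GUC, Val): 3 synonymous substitutions.
Total: 3 + 2 + 3 + 3 = 11.

11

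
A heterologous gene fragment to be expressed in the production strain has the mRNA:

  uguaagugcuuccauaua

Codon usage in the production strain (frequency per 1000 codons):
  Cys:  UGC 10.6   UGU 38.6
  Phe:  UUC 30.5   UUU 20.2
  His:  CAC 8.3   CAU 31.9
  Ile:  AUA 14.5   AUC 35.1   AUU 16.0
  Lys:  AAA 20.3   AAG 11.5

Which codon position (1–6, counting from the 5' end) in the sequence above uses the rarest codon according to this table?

Codon 1 UGU (Cys): 38.6 per 1000.
Codon 2 AAG (Lys): 11.5 per 1000.
Codon 3 UGC (Cys): 10.6 per 1000.
Codon 4 UUC (Phe): 30.5 per 1000.
Codon 5 CAU (His): 31.9 per 1000.
Codon 6 AUA (Ile): 14.5 per 1000.
Lowest frequency is 10.6 at codon 3.

3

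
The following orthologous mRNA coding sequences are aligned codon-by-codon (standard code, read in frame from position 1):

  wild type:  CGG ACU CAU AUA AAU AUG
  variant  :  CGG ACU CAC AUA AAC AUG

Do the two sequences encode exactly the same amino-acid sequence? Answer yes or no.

yes

Codon 1: CGG Arg / CGG Arg — identical.
Codon 2: ACU Thr / ACU Thr — identical.
Codon 3: CAU His / CAC His — synonymous.
Codon 4: AUA Ile / AUA Ile — identical.
Codon 5: AAU Asn / AAC Asn — synonymous.
Codon 6: AUG Met / AUG Met — identical.
Nonsynonymous differences: 0 → same protein.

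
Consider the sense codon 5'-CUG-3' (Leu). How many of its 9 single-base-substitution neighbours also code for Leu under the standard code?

Position 1: UUG → 1 synonymous.
Position 2: none → 0 synonymous.
Position 3: CUU, CUC, CUA → 3 synonymous.
Total: 1 + 0 + 3 = 4.

4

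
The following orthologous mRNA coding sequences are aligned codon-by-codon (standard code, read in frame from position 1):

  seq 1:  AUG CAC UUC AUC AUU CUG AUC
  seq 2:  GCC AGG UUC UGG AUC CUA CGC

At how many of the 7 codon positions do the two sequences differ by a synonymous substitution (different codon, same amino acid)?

2

Codon 1: AUG Met / GCC Ala — nonsynonymous.
Codon 2: CAC His / AGG Arg — nonsynonymous.
Codon 3: UUC Phe / UUC Phe — identical.
Codon 4: AUC Ile / UGG Trp — nonsynonymous.
Codon 5: AUU Ile / AUC Ile — synonymous.
Codon 6: CUG Leu / CUA Leu — synonymous.
Codon 7: AUC Ile / CGC Arg — nonsynonymous.
Synonymous differences: 2.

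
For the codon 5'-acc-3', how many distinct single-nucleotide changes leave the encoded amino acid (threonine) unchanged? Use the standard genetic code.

3

Position 1: none → 0 synonymous.
Position 2: none → 0 synonymous.
Position 3: ACT, ACA, ACG → 3 synonymous.
Total: 0 + 0 + 3 = 3.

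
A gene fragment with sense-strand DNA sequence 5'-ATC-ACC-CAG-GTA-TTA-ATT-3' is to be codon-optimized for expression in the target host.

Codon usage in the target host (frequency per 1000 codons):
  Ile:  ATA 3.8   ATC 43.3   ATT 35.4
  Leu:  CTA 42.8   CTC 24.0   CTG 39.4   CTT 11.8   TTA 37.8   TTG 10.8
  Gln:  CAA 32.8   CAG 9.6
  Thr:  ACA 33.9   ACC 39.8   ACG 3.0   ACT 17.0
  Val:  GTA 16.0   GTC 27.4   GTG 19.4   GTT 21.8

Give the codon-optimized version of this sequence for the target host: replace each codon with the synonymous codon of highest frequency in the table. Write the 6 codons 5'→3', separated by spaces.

Codon 1 (Ile): best is ATC at 43.3.
Codon 2 (Thr): best is ACC at 39.8.
Codon 3 (Gln): best is CAA at 32.8.
Codon 4 (Val): best is GTC at 27.4.
Codon 5 (Leu): best is CTA at 42.8.
Codon 6 (Ile): best is ATC at 43.3.

ATC ACC CAA GTC CTA ATC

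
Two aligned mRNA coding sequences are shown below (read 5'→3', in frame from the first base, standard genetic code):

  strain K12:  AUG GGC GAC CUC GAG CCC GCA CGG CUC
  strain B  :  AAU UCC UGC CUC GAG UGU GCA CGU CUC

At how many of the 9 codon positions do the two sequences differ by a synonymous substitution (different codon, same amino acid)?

Codon 1: AUG Met / AAU Asn — nonsynonymous.
Codon 2: GGC Gly / UCC Ser — nonsynonymous.
Codon 3: GAC Asp / UGC Cys — nonsynonymous.
Codon 4: CUC Leu / CUC Leu — identical.
Codon 5: GAG Glu / GAG Glu — identical.
Codon 6: CCC Pro / UGU Cys — nonsynonymous.
Codon 7: GCA Ala / GCA Ala — identical.
Codon 8: CGG Arg / CGU Arg — synonymous.
Codon 9: CUC Leu / CUC Leu — identical.
Synonymous differences: 1.

1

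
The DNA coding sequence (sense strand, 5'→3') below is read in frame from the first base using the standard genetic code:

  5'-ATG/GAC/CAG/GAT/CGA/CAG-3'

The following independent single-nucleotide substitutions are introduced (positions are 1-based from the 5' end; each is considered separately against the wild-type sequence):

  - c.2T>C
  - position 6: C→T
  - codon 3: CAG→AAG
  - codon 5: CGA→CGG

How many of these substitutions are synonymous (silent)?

2

Codon 1: ATG (Met) → ACG (Thr) — missense.
Codon 2: GAC (Asp) → GAT (Asp) — synonymous.
Codon 3: CAG (Gln) → AAG (Lys) — missense.
Codon 5: CGA (Arg) → CGG (Arg) — synonymous.
Synonymous: 2 of 4.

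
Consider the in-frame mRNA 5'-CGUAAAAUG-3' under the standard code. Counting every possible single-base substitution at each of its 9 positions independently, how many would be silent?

4

Codon 1 (CGU, Arg): 3 synonymous substitutions.
Codon 2 (AAA, Lys): 1 synonymous substitution.
Codon 3 (AUG, Met): 0 synonymous substitutions.
Total: 3 + 1 + 0 = 4.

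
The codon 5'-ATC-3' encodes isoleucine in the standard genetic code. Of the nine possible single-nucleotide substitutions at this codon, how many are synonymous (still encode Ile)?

Position 1: none → 0 synonymous.
Position 2: none → 0 synonymous.
Position 3: ATT, ATA → 2 synonymous.
Total: 0 + 0 + 2 = 2.

2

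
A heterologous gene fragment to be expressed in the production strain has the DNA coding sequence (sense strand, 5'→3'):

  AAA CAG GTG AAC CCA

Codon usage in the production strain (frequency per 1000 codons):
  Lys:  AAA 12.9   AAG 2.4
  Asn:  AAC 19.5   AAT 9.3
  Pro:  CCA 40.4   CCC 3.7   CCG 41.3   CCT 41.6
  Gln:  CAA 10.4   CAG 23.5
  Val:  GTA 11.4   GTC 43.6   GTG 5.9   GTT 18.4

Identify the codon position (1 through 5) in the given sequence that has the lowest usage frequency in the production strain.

Codon 1 AAA (Lys): 12.9 per 1000.
Codon 2 CAG (Gln): 23.5 per 1000.
Codon 3 GTG (Val): 5.9 per 1000.
Codon 4 AAC (Asn): 19.5 per 1000.
Codon 5 CCA (Pro): 40.4 per 1000.
Lowest frequency is 5.9 at codon 3.

3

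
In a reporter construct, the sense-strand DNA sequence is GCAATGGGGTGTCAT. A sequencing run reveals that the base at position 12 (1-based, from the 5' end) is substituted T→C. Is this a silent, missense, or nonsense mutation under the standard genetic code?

silent

Position 12 falls in codon 4: TGT → Cys.
After the substitution the codon is TGC → Cys.
Both encode Cys, so the change is synonymous.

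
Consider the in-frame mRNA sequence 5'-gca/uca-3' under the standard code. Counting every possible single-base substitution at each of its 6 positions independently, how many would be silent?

Codon 1 (GCA, Ala): 3 synonymous substitutions.
Codon 2 (UCA, Ser): 3 synonymous substitutions.
Total: 3 + 3 = 6.

6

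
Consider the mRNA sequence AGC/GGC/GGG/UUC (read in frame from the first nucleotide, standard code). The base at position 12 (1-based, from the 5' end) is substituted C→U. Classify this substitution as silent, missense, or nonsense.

Position 12 falls in codon 4: UUC → Phe.
After the substitution the codon is UUU → Phe.
Both encode Phe, so the change is synonymous.

silent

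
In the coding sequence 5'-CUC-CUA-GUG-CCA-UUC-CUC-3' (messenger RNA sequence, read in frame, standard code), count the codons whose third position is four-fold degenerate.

5

Codon 1 CUC (Leu): third position 4-fold.
Codon 2 CUA (Leu): third position 4-fold.
Codon 3 GUG (Val): third position 4-fold.
Codon 4 CCA (Pro): third position 4-fold.
Codon 5 UUC (Phe): third position 2-fold.
Codon 6 CUC (Leu): third position 4-fold.
Four-fold degenerate third positions: 5.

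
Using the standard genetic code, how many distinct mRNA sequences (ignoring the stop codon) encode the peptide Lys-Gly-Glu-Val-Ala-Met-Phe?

512

Lys: 2 codons.
Gly: 4 codons.
Glu: 2 codons.
Val: 4 codons.
Ala: 4 codons.
Met: 1 codon.
Phe: 2 codons.
2 × 4 × 2 × 4 × 4 × 1 × 2 = 512.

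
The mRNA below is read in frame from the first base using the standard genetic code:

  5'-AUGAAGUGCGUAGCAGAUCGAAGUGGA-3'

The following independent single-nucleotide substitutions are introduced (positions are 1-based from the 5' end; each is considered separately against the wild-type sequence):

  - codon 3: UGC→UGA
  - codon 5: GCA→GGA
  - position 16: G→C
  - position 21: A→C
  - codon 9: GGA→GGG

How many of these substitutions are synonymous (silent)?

2

Codon 3: UGC (Cys) → UGA (Stop) — nonsense.
Codon 5: GCA (Ala) → GGA (Gly) — missense.
Codon 6: GAU (Asp) → CAU (His) — missense.
Codon 7: CGA (Arg) → CGC (Arg) — synonymous.
Codon 9: GGA (Gly) → GGG (Gly) — synonymous.
Synonymous: 2 of 5.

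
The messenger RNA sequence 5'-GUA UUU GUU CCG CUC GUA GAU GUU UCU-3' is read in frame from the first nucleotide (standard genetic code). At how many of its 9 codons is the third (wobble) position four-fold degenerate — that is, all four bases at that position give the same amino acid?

7

Codon 1 GUA (Val): third position 4-fold.
Codon 2 UUU (Phe): third position 2-fold.
Codon 3 GUU (Val): third position 4-fold.
Codon 4 CCG (Pro): third position 4-fold.
Codon 5 CUC (Leu): third position 4-fold.
Codon 6 GUA (Val): third position 4-fold.
Codon 7 GAU (Asp): third position 2-fold.
Codon 8 GUU (Val): third position 4-fold.
Codon 9 UCU (Ser): third position 4-fold.
Four-fold degenerate third positions: 7.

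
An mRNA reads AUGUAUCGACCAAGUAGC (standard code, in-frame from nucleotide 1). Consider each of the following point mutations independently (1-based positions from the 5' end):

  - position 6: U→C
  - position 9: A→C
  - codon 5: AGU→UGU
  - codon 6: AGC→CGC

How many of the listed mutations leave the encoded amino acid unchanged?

2

Codon 2: UAU (Tyr) → UAC (Tyr) — synonymous.
Codon 3: CGA (Arg) → CGC (Arg) — synonymous.
Codon 5: AGU (Ser) → UGU (Cys) — missense.
Codon 6: AGC (Ser) → CGC (Arg) — missense.
Synonymous: 2 of 4.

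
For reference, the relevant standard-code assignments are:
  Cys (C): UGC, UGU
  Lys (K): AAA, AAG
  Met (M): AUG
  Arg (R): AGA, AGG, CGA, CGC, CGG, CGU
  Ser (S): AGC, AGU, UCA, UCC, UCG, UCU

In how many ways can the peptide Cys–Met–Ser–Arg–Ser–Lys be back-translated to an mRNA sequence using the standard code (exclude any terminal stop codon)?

864

Cys: 2 codons.
Met: 1 codon.
Ser: 6 codons.
Arg: 6 codons.
Ser: 6 codons.
Lys: 2 codons.
2 × 1 × 6 × 6 × 6 × 2 = 864.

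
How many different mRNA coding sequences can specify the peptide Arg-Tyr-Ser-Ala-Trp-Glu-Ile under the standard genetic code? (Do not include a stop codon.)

Arg: 6 codons.
Tyr: 2 codons.
Ser: 6 codons.
Ala: 4 codons.
Trp: 1 codon.
Glu: 2 codons.
Ile: 3 codons.
6 × 2 × 6 × 4 × 1 × 2 × 3 = 1728.

1728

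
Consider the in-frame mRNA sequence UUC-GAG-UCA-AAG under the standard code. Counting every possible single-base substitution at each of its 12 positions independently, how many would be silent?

6

Codon 1 (UUC, Phe): 1 synonymous substitution.
Codon 2 (GAG, Glu): 1 synonymous substitution.
Codon 3 (UCA, Ser): 3 synonymous substitutions.
Codon 4 (AAG, Lys): 1 synonymous substitution.
Total: 1 + 1 + 3 + 1 = 6.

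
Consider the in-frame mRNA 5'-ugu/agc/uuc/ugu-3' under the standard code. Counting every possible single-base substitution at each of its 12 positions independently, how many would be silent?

Codon 1 (UGU, Cys): 1 synonymous substitution.
Codon 2 (AGC, Ser): 1 synonymous substitution.
Codon 3 (UUC, Phe): 1 synonymous substitution.
Codon 4 (UGU, Cys): 1 synonymous substitution.
Total: 1 + 1 + 1 + 1 = 4.

4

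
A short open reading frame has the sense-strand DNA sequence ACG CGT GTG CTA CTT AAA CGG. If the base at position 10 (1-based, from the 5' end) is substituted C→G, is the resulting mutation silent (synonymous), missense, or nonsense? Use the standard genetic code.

Position 10 falls in codon 4: CTA → Leu.
After the substitution the codon is GTA → Val.
Leu ≠ Val, so this is a missense mutation.

missense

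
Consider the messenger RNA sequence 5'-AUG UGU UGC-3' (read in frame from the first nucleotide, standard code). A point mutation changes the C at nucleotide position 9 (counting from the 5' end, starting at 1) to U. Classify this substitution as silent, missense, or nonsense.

silent

Position 9 falls in codon 3: UGC → Cys.
After the substitution the codon is UGU → Cys.
Both encode Cys, so the change is synonymous.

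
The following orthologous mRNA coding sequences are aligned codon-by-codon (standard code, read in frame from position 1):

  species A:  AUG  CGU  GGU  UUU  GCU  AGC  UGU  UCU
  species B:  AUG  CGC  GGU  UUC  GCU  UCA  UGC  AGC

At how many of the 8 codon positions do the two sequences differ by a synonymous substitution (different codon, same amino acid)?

Codon 1: AUG Met / AUG Met — identical.
Codon 2: CGU Arg / CGC Arg — synonymous.
Codon 3: GGU Gly / GGU Gly — identical.
Codon 4: UUU Phe / UUC Phe — synonymous.
Codon 5: GCU Ala / GCU Ala — identical.
Codon 6: AGC Ser / UCA Ser — synonymous.
Codon 7: UGU Cys / UGC Cys — synonymous.
Codon 8: UCU Ser / AGC Ser — synonymous.
Synonymous differences: 5.

5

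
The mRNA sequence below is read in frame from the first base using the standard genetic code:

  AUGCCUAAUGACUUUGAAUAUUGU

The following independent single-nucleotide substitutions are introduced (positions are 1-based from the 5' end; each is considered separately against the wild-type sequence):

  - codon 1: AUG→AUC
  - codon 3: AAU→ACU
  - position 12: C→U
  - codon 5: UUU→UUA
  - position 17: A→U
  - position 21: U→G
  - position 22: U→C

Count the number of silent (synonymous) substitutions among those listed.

1

Codon 1: AUG (Met) → AUC (Ile) — missense.
Codon 3: AAU (Asn) → ACU (Thr) — missense.
Codon 4: GAC (Asp) → GAU (Asp) — synonymous.
Codon 5: UUU (Phe) → UUA (Leu) — missense.
Codon 6: GAA (Glu) → GUA (Val) — missense.
Codon 7: UAU (Tyr) → UAG (Stop) — nonsense.
Codon 8: UGU (Cys) → CGU (Arg) — missense.
Synonymous: 1 of 7.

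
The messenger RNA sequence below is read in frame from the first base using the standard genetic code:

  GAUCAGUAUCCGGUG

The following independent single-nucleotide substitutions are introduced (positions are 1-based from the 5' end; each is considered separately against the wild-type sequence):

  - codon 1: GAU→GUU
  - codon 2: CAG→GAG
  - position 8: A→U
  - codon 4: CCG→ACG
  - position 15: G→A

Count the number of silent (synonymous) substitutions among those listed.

1

Codon 1: GAU (Asp) → GUU (Val) — missense.
Codon 2: CAG (Gln) → GAG (Glu) — missense.
Codon 3: UAU (Tyr) → UUU (Phe) — missense.
Codon 4: CCG (Pro) → ACG (Thr) — missense.
Codon 5: GUG (Val) → GUA (Val) — synonymous.
Synonymous: 1 of 5.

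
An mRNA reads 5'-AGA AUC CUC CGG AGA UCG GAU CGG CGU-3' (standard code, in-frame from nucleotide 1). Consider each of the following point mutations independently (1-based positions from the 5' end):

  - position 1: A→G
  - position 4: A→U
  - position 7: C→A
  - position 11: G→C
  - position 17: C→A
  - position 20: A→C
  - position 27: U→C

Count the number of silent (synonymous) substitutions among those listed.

Codon 1: AGA (Arg) → GGA (Gly) — missense.
Codon 2: AUC (Ile) → UUC (Phe) — missense.
Codon 3: CUC (Leu) → AUC (Ile) — missense.
Codon 4: CGG (Arg) → CCG (Pro) — missense.
Codon 6: UCG (Ser) → UAG (Stop) — nonsense.
Codon 7: GAU (Asp) → GCU (Ala) — missense.
Codon 9: CGU (Arg) → CGC (Arg) — synonymous.
Synonymous: 1 of 7.

1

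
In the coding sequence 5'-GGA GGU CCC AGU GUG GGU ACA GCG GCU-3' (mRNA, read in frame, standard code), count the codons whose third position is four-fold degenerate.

8

Codon 1 GGA (Gly): third position 4-fold.
Codon 2 GGU (Gly): third position 4-fold.
Codon 3 CCC (Pro): third position 4-fold.
Codon 4 AGU (Ser): third position 2-fold.
Codon 5 GUG (Val): third position 4-fold.
Codon 6 GGU (Gly): third position 4-fold.
Codon 7 ACA (Thr): third position 4-fold.
Codon 8 GCG (Ala): third position 4-fold.
Codon 9 GCU (Ala): third position 4-fold.
Four-fold degenerate third positions: 8.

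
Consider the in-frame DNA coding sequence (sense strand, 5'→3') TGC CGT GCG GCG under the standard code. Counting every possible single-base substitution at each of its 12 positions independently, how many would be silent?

10

Codon 1 (TGC, Cys): 1 synonymous substitution.
Codon 2 (CGT, Arg): 3 synonymous substitutions.
Codon 3 (GCG, Ala): 3 synonymous substitutions.
Codon 4 (GCG, Ala): 3 synonymous substitutions.
Total: 1 + 3 + 3 + 3 = 10.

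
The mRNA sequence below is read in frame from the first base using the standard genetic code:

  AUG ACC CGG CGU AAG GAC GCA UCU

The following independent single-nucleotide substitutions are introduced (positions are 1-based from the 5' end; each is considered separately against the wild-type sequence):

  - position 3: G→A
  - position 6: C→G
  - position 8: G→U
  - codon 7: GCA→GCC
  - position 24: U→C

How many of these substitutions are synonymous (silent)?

3

Codon 1: AUG (Met) → AUA (Ile) — missense.
Codon 2: ACC (Thr) → ACG (Thr) — synonymous.
Codon 3: CGG (Arg) → CUG (Leu) — missense.
Codon 7: GCA (Ala) → GCC (Ala) — synonymous.
Codon 8: UCU (Ser) → UCC (Ser) — synonymous.
Synonymous: 3 of 5.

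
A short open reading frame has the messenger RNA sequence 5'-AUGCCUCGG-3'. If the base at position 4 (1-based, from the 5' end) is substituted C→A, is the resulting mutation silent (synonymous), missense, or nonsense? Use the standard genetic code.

missense

Position 4 falls in codon 2: CCU → Pro.
After the substitution the codon is ACU → Thr.
Pro ≠ Thr, so this is a missense mutation.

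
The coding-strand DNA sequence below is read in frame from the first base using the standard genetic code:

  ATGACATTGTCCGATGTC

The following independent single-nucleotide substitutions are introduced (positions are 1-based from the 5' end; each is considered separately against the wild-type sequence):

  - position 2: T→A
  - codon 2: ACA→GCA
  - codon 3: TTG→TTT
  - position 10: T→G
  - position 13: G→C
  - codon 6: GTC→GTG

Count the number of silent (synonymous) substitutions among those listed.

Codon 1: ATG (Met) → AAG (Lys) — missense.
Codon 2: ACA (Thr) → GCA (Ala) — missense.
Codon 3: TTG (Leu) → TTT (Phe) — missense.
Codon 4: TCC (Ser) → GCC (Ala) — missense.
Codon 5: GAT (Asp) → CAT (His) — missense.
Codon 6: GTC (Val) → GTG (Val) — synonymous.
Synonymous: 1 of 6.

1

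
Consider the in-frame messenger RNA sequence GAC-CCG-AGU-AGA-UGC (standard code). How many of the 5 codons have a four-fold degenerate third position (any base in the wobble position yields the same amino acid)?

1

Codon 1 GAC (Asp): third position 2-fold.
Codon 2 CCG (Pro): third position 4-fold.
Codon 3 AGU (Ser): third position 2-fold.
Codon 4 AGA (Arg): third position 2-fold.
Codon 5 UGC (Cys): third position 2-fold.
Four-fold degenerate third positions: 1.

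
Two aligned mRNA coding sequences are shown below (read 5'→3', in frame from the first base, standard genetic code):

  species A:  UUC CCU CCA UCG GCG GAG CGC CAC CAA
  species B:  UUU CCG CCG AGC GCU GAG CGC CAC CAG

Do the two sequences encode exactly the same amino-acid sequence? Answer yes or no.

yes

Codon 1: UUC Phe / UUU Phe — synonymous.
Codon 2: CCU Pro / CCG Pro — synonymous.
Codon 3: CCA Pro / CCG Pro — synonymous.
Codon 4: UCG Ser / AGC Ser — synonymous.
Codon 5: GCG Ala / GCU Ala — synonymous.
Codon 6: GAG Glu / GAG Glu — identical.
Codon 7: CGC Arg / CGC Arg — identical.
Codon 8: CAC His / CAC His — identical.
Codon 9: CAA Gln / CAG Gln — synonymous.
Nonsynonymous differences: 0 → same protein.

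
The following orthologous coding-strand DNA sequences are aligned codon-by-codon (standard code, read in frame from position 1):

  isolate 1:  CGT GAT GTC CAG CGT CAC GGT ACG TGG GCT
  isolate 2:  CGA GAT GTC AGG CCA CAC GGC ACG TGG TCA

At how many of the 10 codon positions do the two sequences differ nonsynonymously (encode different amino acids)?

3

Codon 1: CGT Arg / CGA Arg — synonymous.
Codon 2: GAT Asp / GAT Asp — identical.
Codon 3: GTC Val / GTC Val — identical.
Codon 4: CAG Gln / AGG Arg — nonsynonymous.
Codon 5: CGT Arg / CCA Pro — nonsynonymous.
Codon 6: CAC His / CAC His — identical.
Codon 7: GGT Gly / GGC Gly — synonymous.
Codon 8: ACG Thr / ACG Thr — identical.
Codon 9: TGG Trp / TGG Trp — identical.
Codon 10: GCT Ala / TCA Ser — nonsynonymous.
Nonsynonymous differences: 3.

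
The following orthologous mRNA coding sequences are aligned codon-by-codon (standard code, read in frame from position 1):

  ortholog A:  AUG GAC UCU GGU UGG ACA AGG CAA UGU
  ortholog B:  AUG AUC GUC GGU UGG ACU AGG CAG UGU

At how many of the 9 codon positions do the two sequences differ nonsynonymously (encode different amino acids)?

2

Codon 1: AUG Met / AUG Met — identical.
Codon 2: GAC Asp / AUC Ile — nonsynonymous.
Codon 3: UCU Ser / GUC Val — nonsynonymous.
Codon 4: GGU Gly / GGU Gly — identical.
Codon 5: UGG Trp / UGG Trp — identical.
Codon 6: ACA Thr / ACU Thr — synonymous.
Codon 7: AGG Arg / AGG Arg — identical.
Codon 8: CAA Gln / CAG Gln — synonymous.
Codon 9: UGU Cys / UGU Cys — identical.
Nonsynonymous differences: 2.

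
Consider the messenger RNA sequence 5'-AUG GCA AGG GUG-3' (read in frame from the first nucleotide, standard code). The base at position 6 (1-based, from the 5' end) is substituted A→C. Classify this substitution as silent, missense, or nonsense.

Position 6 falls in codon 2: GCA → Ala.
After the substitution the codon is GCC → Ala.
Both encode Ala, so the change is synonymous.

silent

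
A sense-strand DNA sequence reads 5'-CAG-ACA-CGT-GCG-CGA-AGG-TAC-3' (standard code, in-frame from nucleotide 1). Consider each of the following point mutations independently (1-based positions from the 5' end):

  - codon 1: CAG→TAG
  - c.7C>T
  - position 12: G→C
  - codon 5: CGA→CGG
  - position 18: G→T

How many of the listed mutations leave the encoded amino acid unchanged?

2

Codon 1: CAG (Gln) → TAG (Stop) — nonsense.
Codon 3: CGT (Arg) → TGT (Cys) — missense.
Codon 4: GCG (Ala) → GCC (Ala) — synonymous.
Codon 5: CGA (Arg) → CGG (Arg) — synonymous.
Codon 6: AGG (Arg) → AGT (Ser) — missense.
Synonymous: 2 of 5.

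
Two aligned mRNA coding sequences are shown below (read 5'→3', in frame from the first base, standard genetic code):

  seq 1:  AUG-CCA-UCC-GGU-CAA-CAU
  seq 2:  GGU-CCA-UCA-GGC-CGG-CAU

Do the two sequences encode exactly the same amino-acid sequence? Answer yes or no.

Codon 1: AUG Met / GGU Gly — nonsynonymous.
Codon 2: CCA Pro / CCA Pro — identical.
Codon 3: UCC Ser / UCA Ser — synonymous.
Codon 4: GGU Gly / GGC Gly — synonymous.
Codon 5: CAA Gln / CGG Arg — nonsynonymous.
Codon 6: CAU His / CAU His — identical.
Nonsynonymous differences: 2 → different protein.

no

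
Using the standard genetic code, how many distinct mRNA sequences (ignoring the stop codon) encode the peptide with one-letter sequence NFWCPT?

Asn: 2 codons.
Phe: 2 codons.
Trp: 1 codon.
Cys: 2 codons.
Pro: 4 codons.
Thr: 4 codons.
2 × 2 × 1 × 2 × 4 × 4 = 128.

128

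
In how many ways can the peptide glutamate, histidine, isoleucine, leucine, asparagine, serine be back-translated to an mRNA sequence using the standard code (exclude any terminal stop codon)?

864

Glu: 2 codons.
His: 2 codons.
Ile: 3 codons.
Leu: 6 codons.
Asn: 2 codons.
Ser: 6 codons.
2 × 2 × 3 × 6 × 2 × 6 = 864.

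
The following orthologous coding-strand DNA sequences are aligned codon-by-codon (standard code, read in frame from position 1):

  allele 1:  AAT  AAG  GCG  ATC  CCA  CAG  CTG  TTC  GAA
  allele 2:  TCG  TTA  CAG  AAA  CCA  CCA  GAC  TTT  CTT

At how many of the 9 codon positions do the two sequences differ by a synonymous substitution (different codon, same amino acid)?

Codon 1: AAT Asn / TCG Ser — nonsynonymous.
Codon 2: AAG Lys / TTA Leu — nonsynonymous.
Codon 3: GCG Ala / CAG Gln — nonsynonymous.
Codon 4: ATC Ile / AAA Lys — nonsynonymous.
Codon 5: CCA Pro / CCA Pro — identical.
Codon 6: CAG Gln / CCA Pro — nonsynonymous.
Codon 7: CTG Leu / GAC Asp — nonsynonymous.
Codon 8: TTC Phe / TTT Phe — synonymous.
Codon 9: GAA Glu / CTT Leu — nonsynonymous.
Synonymous differences: 1.

1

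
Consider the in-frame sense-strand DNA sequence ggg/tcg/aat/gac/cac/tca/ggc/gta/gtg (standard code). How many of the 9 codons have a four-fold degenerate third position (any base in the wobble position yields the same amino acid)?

6

Codon 1 GGG (Gly): third position 4-fold.
Codon 2 TCG (Ser): third position 4-fold.
Codon 3 AAT (Asn): third position 2-fold.
Codon 4 GAC (Asp): third position 2-fold.
Codon 5 CAC (His): third position 2-fold.
Codon 6 TCA (Ser): third position 4-fold.
Codon 7 GGC (Gly): third position 4-fold.
Codon 8 GTA (Val): third position 4-fold.
Codon 9 GTG (Val): third position 4-fold.
Four-fold degenerate third positions: 6.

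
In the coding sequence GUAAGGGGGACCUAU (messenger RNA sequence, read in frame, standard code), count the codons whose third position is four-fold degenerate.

Codon 1 GUA (Val): third position 4-fold.
Codon 2 AGG (Arg): third position 2-fold.
Codon 3 GGG (Gly): third position 4-fold.
Codon 4 ACC (Thr): third position 4-fold.
Codon 5 UAU (Tyr): third position 2-fold.
Four-fold degenerate third positions: 3.

3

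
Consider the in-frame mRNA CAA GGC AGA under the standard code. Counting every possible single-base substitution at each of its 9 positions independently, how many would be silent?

6

Codon 1 (CAA, Gln): 1 synonymous substitution.
Codon 2 (GGC, Gly): 3 synonymous substitutions.
Codon 3 (AGA, Arg): 2 synonymous substitutions.
Total: 1 + 3 + 2 = 6.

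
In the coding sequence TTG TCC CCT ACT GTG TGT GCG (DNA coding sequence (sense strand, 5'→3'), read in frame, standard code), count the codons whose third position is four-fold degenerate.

5

Codon 1 TTG (Leu): third position 2-fold.
Codon 2 TCC (Ser): third position 4-fold.
Codon 3 CCT (Pro): third position 4-fold.
Codon 4 ACT (Thr): third position 4-fold.
Codon 5 GTG (Val): third position 4-fold.
Codon 6 TGT (Cys): third position 2-fold.
Codon 7 GCG (Ala): third position 4-fold.
Four-fold degenerate third positions: 5.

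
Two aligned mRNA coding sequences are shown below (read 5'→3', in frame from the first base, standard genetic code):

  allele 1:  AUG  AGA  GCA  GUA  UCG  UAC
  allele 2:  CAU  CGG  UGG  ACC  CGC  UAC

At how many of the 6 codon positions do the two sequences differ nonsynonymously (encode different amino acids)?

Codon 1: AUG Met / CAU His — nonsynonymous.
Codon 2: AGA Arg / CGG Arg — synonymous.
Codon 3: GCA Ala / UGG Trp — nonsynonymous.
Codon 4: GUA Val / ACC Thr — nonsynonymous.
Codon 5: UCG Ser / CGC Arg — nonsynonymous.
Codon 6: UAC Tyr / UAC Tyr — identical.
Nonsynonymous differences: 4.

4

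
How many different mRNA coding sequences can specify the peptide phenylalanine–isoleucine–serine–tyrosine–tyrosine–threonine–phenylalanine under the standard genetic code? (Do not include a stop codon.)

Phe: 2 codons.
Ile: 3 codons.
Ser: 6 codons.
Tyr: 2 codons.
Tyr: 2 codons.
Thr: 4 codons.
Phe: 2 codons.
2 × 3 × 6 × 2 × 2 × 4 × 2 = 1152.

1152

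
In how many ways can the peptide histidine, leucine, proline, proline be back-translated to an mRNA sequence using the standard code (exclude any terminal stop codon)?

192

His: 2 codons.
Leu: 6 codons.
Pro: 4 codons.
Pro: 4 codons.
2 × 6 × 4 × 4 = 192.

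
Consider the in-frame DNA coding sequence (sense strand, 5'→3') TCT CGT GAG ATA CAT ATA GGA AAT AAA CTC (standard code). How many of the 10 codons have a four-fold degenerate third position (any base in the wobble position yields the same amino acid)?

4

Codon 1 TCT (Ser): third position 4-fold.
Codon 2 CGT (Arg): third position 4-fold.
Codon 3 GAG (Glu): third position 2-fold.
Codon 4 ATA (Ile): third position 3-fold.
Codon 5 CAT (His): third position 2-fold.
Codon 6 ATA (Ile): third position 3-fold.
Codon 7 GGA (Gly): third position 4-fold.
Codon 8 AAT (Asn): third position 2-fold.
Codon 9 AAA (Lys): third position 2-fold.
Codon 10 CTC (Leu): third position 4-fold.
Four-fold degenerate third positions: 4.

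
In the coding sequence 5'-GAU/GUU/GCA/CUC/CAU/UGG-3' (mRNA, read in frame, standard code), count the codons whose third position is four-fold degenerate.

Codon 1 GAU (Asp): third position 2-fold.
Codon 2 GUU (Val): third position 4-fold.
Codon 3 GCA (Ala): third position 4-fold.
Codon 4 CUC (Leu): third position 4-fold.
Codon 5 CAU (His): third position 2-fold.
Codon 6 UGG (Trp): third position 1-fold.
Four-fold degenerate third positions: 3.

3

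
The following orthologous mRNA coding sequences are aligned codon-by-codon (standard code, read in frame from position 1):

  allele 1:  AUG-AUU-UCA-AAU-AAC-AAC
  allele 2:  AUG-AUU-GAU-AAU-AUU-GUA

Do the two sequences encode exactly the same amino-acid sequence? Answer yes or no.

Codon 1: AUG Met / AUG Met — identical.
Codon 2: AUU Ile / AUU Ile — identical.
Codon 3: UCA Ser / GAU Asp — nonsynonymous.
Codon 4: AAU Asn / AAU Asn — identical.
Codon 5: AAC Asn / AUU Ile — nonsynonymous.
Codon 6: AAC Asn / GUA Val — nonsynonymous.
Nonsynonymous differences: 3 → different protein.

no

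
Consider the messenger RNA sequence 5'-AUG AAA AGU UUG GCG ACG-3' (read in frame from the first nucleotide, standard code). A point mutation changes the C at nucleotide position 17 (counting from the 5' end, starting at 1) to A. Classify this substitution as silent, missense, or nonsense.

Position 17 falls in codon 6: ACG → Thr.
After the substitution the codon is AAG → Lys.
Thr ≠ Lys, so this is a missense mutation.

missense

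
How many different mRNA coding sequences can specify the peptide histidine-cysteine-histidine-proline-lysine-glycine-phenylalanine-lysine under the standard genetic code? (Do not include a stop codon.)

1024

His: 2 codons.
Cys: 2 codons.
His: 2 codons.
Pro: 4 codons.
Lys: 2 codons.
Gly: 4 codons.
Phe: 2 codons.
Lys: 2 codons.
2 × 2 × 2 × 4 × 2 × 4 × 2 × 2 = 1024.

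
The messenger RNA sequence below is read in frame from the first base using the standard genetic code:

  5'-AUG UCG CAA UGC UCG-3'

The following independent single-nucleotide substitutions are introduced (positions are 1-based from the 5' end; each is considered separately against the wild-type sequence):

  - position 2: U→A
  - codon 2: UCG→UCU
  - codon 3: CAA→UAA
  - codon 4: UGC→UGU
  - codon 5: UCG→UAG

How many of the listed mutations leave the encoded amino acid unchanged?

Codon 1: AUG (Met) → AAG (Lys) — missense.
Codon 2: UCG (Ser) → UCU (Ser) — synonymous.
Codon 3: CAA (Gln) → UAA (Stop) — nonsense.
Codon 4: UGC (Cys) → UGU (Cys) — synonymous.
Codon 5: UCG (Ser) → UAG (Stop) — nonsense.
Synonymous: 2 of 5.

2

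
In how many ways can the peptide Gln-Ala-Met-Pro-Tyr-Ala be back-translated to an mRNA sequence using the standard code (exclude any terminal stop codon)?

Gln: 2 codons.
Ala: 4 codons.
Met: 1 codon.
Pro: 4 codons.
Tyr: 2 codons.
Ala: 4 codons.
2 × 4 × 1 × 4 × 2 × 4 = 256.

256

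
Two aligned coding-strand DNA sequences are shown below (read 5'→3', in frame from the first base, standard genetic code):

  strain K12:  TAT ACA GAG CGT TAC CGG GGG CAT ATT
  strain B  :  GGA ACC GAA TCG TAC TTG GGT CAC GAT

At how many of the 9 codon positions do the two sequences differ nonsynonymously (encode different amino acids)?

Codon 1: TAT Tyr / GGA Gly — nonsynonymous.
Codon 2: ACA Thr / ACC Thr — synonymous.
Codon 3: GAG Glu / GAA Glu — synonymous.
Codon 4: CGT Arg / TCG Ser — nonsynonymous.
Codon 5: TAC Tyr / TAC Tyr — identical.
Codon 6: CGG Arg / TTG Leu — nonsynonymous.
Codon 7: GGG Gly / GGT Gly — synonymous.
Codon 8: CAT His / CAC His — synonymous.
Codon 9: ATT Ile / GAT Asp — nonsynonymous.
Nonsynonymous differences: 4.

4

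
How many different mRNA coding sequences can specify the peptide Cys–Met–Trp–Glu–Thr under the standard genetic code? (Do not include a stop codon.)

16

Cys: 2 codons.
Met: 1 codon.
Trp: 1 codon.
Glu: 2 codons.
Thr: 4 codons.
2 × 1 × 1 × 2 × 4 = 16.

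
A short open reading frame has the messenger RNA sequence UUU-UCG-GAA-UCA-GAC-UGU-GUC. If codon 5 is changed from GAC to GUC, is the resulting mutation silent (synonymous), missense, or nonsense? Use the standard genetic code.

missense

Position 14 falls in codon 5: GAC → Asp.
After the substitution the codon is GUC → Val.
Asp ≠ Val, so this is a missense mutation.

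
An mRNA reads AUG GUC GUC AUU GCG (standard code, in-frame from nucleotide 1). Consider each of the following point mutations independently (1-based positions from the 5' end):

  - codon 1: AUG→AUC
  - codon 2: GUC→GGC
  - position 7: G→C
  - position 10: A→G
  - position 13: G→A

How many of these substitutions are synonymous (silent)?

Codon 1: AUG (Met) → AUC (Ile) — missense.
Codon 2: GUC (Val) → GGC (Gly) — missense.
Codon 3: GUC (Val) → CUC (Leu) — missense.
Codon 4: AUU (Ile) → GUU (Val) — missense.
Codon 5: GCG (Ala) → ACG (Thr) — missense.
Synonymous: 0 of 5.

0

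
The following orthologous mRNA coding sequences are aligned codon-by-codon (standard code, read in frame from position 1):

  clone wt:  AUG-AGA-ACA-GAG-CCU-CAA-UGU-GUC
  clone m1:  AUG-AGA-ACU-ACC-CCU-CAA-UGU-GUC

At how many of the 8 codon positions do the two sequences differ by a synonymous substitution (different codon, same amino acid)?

Codon 1: AUG Met / AUG Met — identical.
Codon 2: AGA Arg / AGA Arg — identical.
Codon 3: ACA Thr / ACU Thr — synonymous.
Codon 4: GAG Glu / ACC Thr — nonsynonymous.
Codon 5: CCU Pro / CCU Pro — identical.
Codon 6: CAA Gln / CAA Gln — identical.
Codon 7: UGU Cys / UGU Cys — identical.
Codon 8: GUC Val / GUC Val — identical.
Synonymous differences: 1.

1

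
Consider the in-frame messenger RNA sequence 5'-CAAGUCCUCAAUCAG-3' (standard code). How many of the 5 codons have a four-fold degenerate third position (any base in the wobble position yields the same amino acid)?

2

Codon 1 CAA (Gln): third position 2-fold.
Codon 2 GUC (Val): third position 4-fold.
Codon 3 CUC (Leu): third position 4-fold.
Codon 4 AAU (Asn): third position 2-fold.
Codon 5 CAG (Gln): third position 2-fold.
Four-fold degenerate third positions: 2.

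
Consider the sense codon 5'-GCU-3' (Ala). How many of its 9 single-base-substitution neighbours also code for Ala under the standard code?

Position 1: none → 0 synonymous.
Position 2: none → 0 synonymous.
Position 3: GCC, GCA, GCG → 3 synonymous.
Total: 0 + 0 + 3 = 3.

3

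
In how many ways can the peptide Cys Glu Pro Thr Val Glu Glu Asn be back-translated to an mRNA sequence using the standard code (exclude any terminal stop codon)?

Cys: 2 codons.
Glu: 2 codons.
Pro: 4 codons.
Thr: 4 codons.
Val: 4 codons.
Glu: 2 codons.
Glu: 2 codons.
Asn: 2 codons.
2 × 2 × 4 × 4 × 4 × 2 × 2 × 2 = 2048.

2048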